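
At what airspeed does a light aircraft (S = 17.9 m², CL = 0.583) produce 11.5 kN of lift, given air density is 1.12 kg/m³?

L = ½ρv²S·CL ⇒ v = √(2L/(ρ·S·CL))
v = √(2 × 11500 / (1.12 × 17.9 × 0.583)) = √1968 = 44.4 m/s

v = 44.4 m/s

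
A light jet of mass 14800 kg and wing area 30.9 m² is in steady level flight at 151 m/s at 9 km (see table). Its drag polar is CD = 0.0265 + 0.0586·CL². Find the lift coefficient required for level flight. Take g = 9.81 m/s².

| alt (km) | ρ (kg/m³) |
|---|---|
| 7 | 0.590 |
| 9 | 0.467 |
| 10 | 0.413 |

CL = 0.883

At 9 km, from the table: ρ = 0.467 kg/m³.
In steady level flight, lift balances weight: W = mg = 14800 × 9.81 = 1.4519×10^5 N.
q = ½ρv² = ½ × 0.467 × 151² = 5324 Pa.
CL = W/(q·S) = 1.4519×10^5 / (5324 × 30.9) = 0.8825.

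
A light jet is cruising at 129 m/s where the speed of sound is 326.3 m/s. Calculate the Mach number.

M = 0.395

M = v/a = 129 / 326.3 = 0.395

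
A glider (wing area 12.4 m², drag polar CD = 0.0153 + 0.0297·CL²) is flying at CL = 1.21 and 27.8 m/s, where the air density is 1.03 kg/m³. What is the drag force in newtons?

D = 290 N

CD = 0.0153 + 0.0297 × 1.21² = 0.05878
D = ½ρv²S·CD = ½ × 1.03 × 27.8² × 12.4 × 0.05878 = 290 N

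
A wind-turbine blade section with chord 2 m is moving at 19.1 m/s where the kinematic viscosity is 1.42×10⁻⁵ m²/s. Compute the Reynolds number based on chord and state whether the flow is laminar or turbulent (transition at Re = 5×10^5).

Re = v·c/ν = 19.1 × 2 / (1.42×10⁻⁵) = 2.69×10^6
Since 2.69×10^6 > 5×10^5, the flow is turbulent.

Re = 2.69×10^6 (turbulent)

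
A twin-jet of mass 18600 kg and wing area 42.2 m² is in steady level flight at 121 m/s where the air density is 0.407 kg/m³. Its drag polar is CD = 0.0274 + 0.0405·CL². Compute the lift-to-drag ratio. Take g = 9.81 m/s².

Weight W = mg = 18600 × 9.81 = 1.8247×10^5 N; in level flight L = W.
Dynamic pressure q = 0.5 × 0.407 × 121² = 2979 Pa.
CL = 2W/(ρv²S) = 2×1.8247×10^5/(0.407×121²×42.2) = 1.451.
CD = 0.0274 + 0.0405 × 1.451² = 0.1127.
L/D = CL/CD = 1.451 / 0.1127 = 12.9

L/D = 12.9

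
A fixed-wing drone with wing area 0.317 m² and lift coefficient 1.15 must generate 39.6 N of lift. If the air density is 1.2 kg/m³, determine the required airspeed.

L = ½ρv²S·CL ⇒ v = √(2L/(ρ·S·CL))
v = √(2 × 39.6 / (1.2 × 0.317 × 1.15)) = √181 = 13.5 m/s

v = 13.5 m/s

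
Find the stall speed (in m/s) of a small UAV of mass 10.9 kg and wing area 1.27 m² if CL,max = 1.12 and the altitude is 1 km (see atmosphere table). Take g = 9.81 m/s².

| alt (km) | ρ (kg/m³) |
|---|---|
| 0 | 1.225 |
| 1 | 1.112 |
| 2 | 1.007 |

V_stall = 11.6 m/s

At 1 km, from the table: ρ = 1.112 kg/m³.
Weight W = mg = 10.9 × 9.81 = 106.9 N.
From L = ½ρV²S·CL,max = W: V_stall = √(2W/(ρSCL,max)) = √(2·106.9/(1.112·1.27·1.12))
V_stall = √135.2 = 11.6 m/s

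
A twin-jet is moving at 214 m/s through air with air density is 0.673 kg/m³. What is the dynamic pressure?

q = 15400 Pa

q = ½ρv² = ½ × 0.673 × 214² = 15400 Pa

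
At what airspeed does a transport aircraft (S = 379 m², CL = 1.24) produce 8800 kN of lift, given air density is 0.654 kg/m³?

v = 239 m/s

L = ½ρv²S·CL ⇒ v = √(2L/(ρ·S·CL))
v = √(2 × 8.8×10^6 / (0.654 × 379 × 1.24)) = √57260 = 239 m/s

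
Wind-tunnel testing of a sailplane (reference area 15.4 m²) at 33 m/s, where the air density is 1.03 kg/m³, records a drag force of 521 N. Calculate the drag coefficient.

From D = ½ρv²S·CD, rearranging gives CD = 2D/(ρv²S).
CD = 2 × 521 / (1.03 × 33² × 15.4) = 0.0603

CD = 0.0603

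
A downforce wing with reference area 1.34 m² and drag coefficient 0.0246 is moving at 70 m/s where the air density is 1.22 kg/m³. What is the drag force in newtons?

D = ½ρv²S·CD = ½ × 1.22 × 70² × 1.34 × 0.0246 = 98.5 N

D = 98.5 N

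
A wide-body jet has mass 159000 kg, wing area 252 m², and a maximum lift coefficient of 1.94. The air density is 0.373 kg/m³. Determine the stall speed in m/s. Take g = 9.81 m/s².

V_stall = 131 m/s

Stall occurs when L = W at CL,max. W = mg = 159000 × 9.81 = 1.56×10^6 N.
V_stall = √(2W/(ρ·S·CL,max)) = √(2 × 1.56×10^6 / (0.373 × 252 × 1.94))
V_stall = √17110 = 131 m/s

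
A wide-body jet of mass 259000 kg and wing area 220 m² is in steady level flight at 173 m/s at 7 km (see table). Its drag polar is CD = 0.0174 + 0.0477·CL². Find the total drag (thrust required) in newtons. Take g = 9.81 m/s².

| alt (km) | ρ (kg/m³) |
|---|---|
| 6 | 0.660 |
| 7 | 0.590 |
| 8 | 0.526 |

At 7 km, from the table: ρ = 0.590 kg/m³.
Weight W = mg = 259000 × 9.81 = 2.5408×10^6 N; in level flight L = W.
Dynamic pressure q = 0.5 × 0.59 × 173² = 8829 Pa.
Required CL = L/(qS) = 2.5408×10^6/(8829·220) = 1.308.
CD = 0.0174 + 0.0477 × 1.308² = 0.09902.
D = q·S·CD = 8829 × 220 × 0.09902 = 1.923×10^5 N

D = 1.92×10^5 N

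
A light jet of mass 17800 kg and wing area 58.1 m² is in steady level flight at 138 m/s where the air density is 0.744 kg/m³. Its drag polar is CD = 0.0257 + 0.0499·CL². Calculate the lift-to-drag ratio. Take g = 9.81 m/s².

In steady level flight, lift balances weight: W = mg = 17800 × 9.81 = 1.7462×10^5 N.
Dynamic pressure q = 0.5 × 0.744 × 138² = 7084 Pa.
CL = W/(q·S) = 1.7462×10^5 / (7084 × 58.1) = 0.4242.
CD = 0.0257 + 0.0499 × 0.4242² = 0.03468.
L/D = CL/CD = 0.4242 / 0.03468 = 12.2

L/D = 12.2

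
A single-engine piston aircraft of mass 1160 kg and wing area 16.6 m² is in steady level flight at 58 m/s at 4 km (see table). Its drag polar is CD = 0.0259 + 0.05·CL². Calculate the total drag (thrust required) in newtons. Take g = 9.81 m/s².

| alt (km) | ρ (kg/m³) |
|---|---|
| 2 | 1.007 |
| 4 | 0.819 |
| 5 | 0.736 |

D = 875 N

At 4 km, from the table: ρ = 0.819 kg/m³.
In steady level flight, lift balances weight: W = mg = 1160 × 9.81 = 11380 N.
Dynamic pressure q = 0.5 × 0.819 × 58² = 1378 Pa.
Required CL = L/(qS) = 11380/(1378·16.6) = 0.4976.
CD = 0.0259 + 0.05 × 0.4976² = 0.03828.
D = q·S·CD = 1378 × 16.6 × 0.03828 = 875.4 N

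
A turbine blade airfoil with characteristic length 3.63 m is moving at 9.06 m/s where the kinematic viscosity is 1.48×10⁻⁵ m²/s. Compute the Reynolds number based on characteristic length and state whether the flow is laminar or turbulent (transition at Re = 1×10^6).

Re = v·c/ν = 9.06 × 3.63 / (1.48×10⁻⁵) = 2.22×10^6
Since 2.22×10^6 > 1×10^6, the flow is turbulent.

Re = 2.22×10^6 (turbulent)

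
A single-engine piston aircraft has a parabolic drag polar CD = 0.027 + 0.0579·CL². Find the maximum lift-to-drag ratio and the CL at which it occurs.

(L/D)max = 12.6, at CL = 0.683

For CD = CD0 + K·CL², (L/D)max occurs at CL* = √(CD0/K) and equals 1/(2√(K·CD0)).
(L/D)max = 1/(2√(0.0579 × 0.027)) = 1/(2 × 0.03954) = 12.6
CL* = √(0.027/0.0579) = 0.683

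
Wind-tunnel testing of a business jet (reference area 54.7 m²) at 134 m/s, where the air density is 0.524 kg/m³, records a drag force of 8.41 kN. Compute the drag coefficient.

From D = ½ρv²S·CD, rearranging gives CD = 2D/(ρv²S).
CD = 2 × 8410 / (0.524 × 134² × 54.7) = 0.0327

CD = 0.0327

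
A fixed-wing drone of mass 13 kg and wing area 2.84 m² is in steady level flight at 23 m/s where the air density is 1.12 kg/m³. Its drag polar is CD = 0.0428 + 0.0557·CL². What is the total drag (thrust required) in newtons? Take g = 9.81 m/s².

In steady level flight, lift balances weight: W = mg = 13 × 9.81 = 127.53 N.
q = ½ρv² = ½ × 1.12 × 23² = 296.2 Pa.
CL = 2W/(ρv²S) = 2×127.53/(1.12×23²×2.84) = 0.1516.
CD = 0.0428 + 0.0557 × 0.1516² = 0.04408.
D = q·S·CD = 296.2 × 2.84 × 0.04408 = 37.09 N

D = 37.1 N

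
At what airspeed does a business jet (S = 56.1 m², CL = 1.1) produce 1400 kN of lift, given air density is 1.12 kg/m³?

v = 201 m/s

L = ½ρv²S·CL ⇒ v = √(2L/(ρ·S·CL))
v = √(2 × 1.4×10^6 / (1.12 × 56.1 × 1.1)) = √40510 = 201 m/s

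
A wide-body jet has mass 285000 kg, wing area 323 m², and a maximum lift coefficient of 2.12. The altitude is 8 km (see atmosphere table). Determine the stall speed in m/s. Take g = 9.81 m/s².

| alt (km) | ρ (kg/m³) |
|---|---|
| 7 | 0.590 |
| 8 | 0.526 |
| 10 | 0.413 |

V_stall = 125 m/s

At 8 km, from the table: ρ = 0.526 kg/m³.
At stall, lift equals weight: L = W = m·g = 285000 × 9.81 = 2.796×10^6 N.
V_stall = √(2W/(ρ·S·CL,max)) = √(2 × 2.796×10^6 / (0.526 × 323 × 2.12))
V_stall = √15520 = 125 m/s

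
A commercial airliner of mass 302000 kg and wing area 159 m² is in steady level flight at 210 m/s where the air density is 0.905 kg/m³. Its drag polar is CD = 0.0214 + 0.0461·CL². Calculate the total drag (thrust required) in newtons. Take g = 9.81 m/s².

Level flight ⇒ L = W = m·g = 302000 × 9.81 = 2.9626×10^6 N.
Dynamic pressure q = 0.5 × 0.905 × 210² = 19960 Pa.
CL = W/(q·S) = 2.9626×10^6 / (19960 × 159) = 0.9337.
CD = 0.0214 + 0.0461 × 0.9337² = 0.06159.
D = q·S·CD = 19960 × 159 × 0.06159 = 1.954×10^5 N

D = 1.95×10^5 N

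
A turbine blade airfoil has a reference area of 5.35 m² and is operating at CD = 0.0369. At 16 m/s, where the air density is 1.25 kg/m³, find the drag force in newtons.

D = 31.6 N

D = ½ρv²S·CD = ½ × 1.25 × 16² × 5.35 × 0.0369 = 31.6 N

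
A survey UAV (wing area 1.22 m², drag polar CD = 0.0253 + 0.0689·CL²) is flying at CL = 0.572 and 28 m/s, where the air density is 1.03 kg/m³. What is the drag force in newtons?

CD = 0.0253 + 0.0689 × 0.572² = 0.04784
D = ½ρv²S·CD = ½ × 1.03 × 28² × 1.22 × 0.04784 = 23.6 N

D = 23.6 N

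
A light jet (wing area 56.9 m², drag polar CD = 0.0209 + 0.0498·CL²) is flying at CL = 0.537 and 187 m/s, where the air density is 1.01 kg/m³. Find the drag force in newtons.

CD = 0.0209 + 0.0498 × 0.537² = 0.03526
D = ½ρv²S·CD = ½ × 1.01 × 187² × 56.9 × 0.03526 = 35400 N

D = 35400 N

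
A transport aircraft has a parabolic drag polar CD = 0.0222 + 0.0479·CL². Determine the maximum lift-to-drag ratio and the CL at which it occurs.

(L/D)max = 15.3, at CL = 0.681

For CD = CD0 + K·CL², (L/D)max occurs at CL* = √(CD0/K) and equals 1/(2√(K·CD0)).
(L/D)max = 1/(2√(0.0479 × 0.0222)) = 1/(2 × 0.03261) = 15.3
CL* = √(0.0222/0.0479) = 0.681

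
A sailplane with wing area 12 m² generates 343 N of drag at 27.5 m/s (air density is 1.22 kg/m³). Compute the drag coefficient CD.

CD = 0.062

From D = ½ρv²S·CD, rearranging gives CD = 2D/(ρv²S).
CD = 2 × 343 / (1.22 × 27.5² × 12) = 0.062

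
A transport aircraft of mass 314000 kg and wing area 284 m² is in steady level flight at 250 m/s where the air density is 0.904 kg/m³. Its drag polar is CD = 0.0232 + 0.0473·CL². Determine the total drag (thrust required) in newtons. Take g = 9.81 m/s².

D = 2.42×10^5 N

Level flight ⇒ L = W = m·g = 314000 × 9.81 = 3.0803×10^6 N.
Dynamic pressure q = 0.5 × 0.904 × 250² = 28250 Pa.
CL = 2W/(ρv²S) = 2×3.0803×10^6/(0.904×250²×284) = 0.3839.
CD = 0.0232 + 0.0473 × 0.3839² = 0.03017.
D = q·S·CD = 28250 × 284 × 0.03017 = 2.421×10^5 N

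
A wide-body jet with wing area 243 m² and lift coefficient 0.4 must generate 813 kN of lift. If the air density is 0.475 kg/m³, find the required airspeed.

v = 188 m/s

L = ½ρv²S·CL ⇒ v = √(2L/(ρ·S·CL))
v = √(2 × 8.13×10^5 / (0.475 × 243 × 0.4)) = √35220 = 188 m/s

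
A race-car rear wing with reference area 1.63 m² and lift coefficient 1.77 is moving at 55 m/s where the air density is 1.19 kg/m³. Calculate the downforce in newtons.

Dynamic pressure q = ½ρv² = ½ × 1.19 × 55² = 1800 Pa.
L = q·S·CL = 1800 × 1.63 × 1.77 = 5190 N ≈ 5.19 kN

L = 5190 N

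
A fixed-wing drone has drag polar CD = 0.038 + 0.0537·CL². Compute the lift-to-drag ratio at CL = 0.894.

CD = 0.038 + 0.0537 × 0.894² = 0.08092
L/D = CL/CD = 0.894 / 0.08092 = 11

L/D = 11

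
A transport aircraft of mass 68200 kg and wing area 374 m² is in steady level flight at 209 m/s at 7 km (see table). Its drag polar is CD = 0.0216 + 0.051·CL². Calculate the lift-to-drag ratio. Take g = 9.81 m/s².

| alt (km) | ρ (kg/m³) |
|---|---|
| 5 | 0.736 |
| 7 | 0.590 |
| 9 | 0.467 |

L/D = 6.15

At 7 km, from the table: ρ = 0.590 kg/m³.
Level flight ⇒ L = W = m·g = 68200 × 9.81 = 6.6904×10^5 N.
q = ½ρv² = ½ × 0.59 × 209² = 12890 Pa.
Required CL = L/(qS) = 6.6904×10^5/(12890·374) = 0.1388.
CD = 0.0216 + 0.051 × 0.1388² = 0.02258.
L/D = CL/CD = 0.1388 / 0.02258 = 6.15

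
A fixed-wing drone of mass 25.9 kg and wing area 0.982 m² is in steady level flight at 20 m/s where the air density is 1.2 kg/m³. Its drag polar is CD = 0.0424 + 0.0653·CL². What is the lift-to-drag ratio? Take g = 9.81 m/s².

Weight W = mg = 25.9 × 9.81 = 254.08 N; in level flight L = W.
q = ½ρv² = ½ × 1.2 × 20² = 240 Pa.
CL = W/(q·S) = 254.08 / (240 × 0.982) = 1.078.
CD = 0.0424 + 0.0653 × 1.078² = 0.1183.
L/D = CL/CD = 1.078 / 0.1183 = 9.11

L/D = 9.11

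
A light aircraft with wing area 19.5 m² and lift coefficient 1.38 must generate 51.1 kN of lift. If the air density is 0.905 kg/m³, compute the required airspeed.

L = ½ρv²S·CL ⇒ v = √(2L/(ρ·S·CL))
v = √(2 × 51100 / (0.905 × 19.5 × 1.38)) = √4197 = 64.8 m/s

v = 64.8 m/s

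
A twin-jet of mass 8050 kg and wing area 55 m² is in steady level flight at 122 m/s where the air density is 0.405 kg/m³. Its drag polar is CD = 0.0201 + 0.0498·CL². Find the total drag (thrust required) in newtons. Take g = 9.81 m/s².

In steady level flight, lift balances weight: W = mg = 8050 × 9.81 = 78970 N.
Dynamic pressure q = 0.5 × 0.405 × 122² = 3014 Pa.
Required CL = L/(qS) = 78970/(3014·55) = 0.4764.
CD = 0.0201 + 0.0498 × 0.4764² = 0.0314.
D = q·S·CD = 3014 × 55 × 0.0314 = 5205 N

D = 5210 N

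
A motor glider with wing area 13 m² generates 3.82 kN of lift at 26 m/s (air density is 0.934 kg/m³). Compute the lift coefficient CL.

CL = 0.931

From L = ½ρv²S·CL, rearranging gives CL = 2L/(ρv²S).
CL = 2 × 3820 / (0.934 × 26² × 13) = 0.931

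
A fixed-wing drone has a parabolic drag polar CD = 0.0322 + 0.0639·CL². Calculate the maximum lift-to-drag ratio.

For CD = CD0 + K·CL², (L/D)max occurs at CL* = √(CD0/K) and equals 1/(2√(K·CD0)).
(L/D)max = 1/(2√(0.0639 × 0.0322)) = 1/(2 × 0.04536) = 11

(L/D)max = 11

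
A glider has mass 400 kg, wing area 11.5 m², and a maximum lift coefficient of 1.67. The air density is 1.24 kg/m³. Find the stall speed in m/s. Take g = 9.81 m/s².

V_stall = 18.2 m/s

Stall occurs when L = W at CL,max. W = mg = 400 × 9.81 = 3924 N.
From L = ½ρV²S·CL,max = W: V_stall = √(2W/(ρSCL,max)) = √(2·3924/(1.24·11.5·1.67))
V_stall = √329.6 = 18.2 m/s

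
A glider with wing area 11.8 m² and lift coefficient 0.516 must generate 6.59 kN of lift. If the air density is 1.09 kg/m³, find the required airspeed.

v = 44.6 m/s

L = ½ρv²S·CL ⇒ v = √(2L/(ρ·S·CL))
v = √(2 × 6590 / (1.09 × 11.8 × 0.516)) = √1986 = 44.6 m/s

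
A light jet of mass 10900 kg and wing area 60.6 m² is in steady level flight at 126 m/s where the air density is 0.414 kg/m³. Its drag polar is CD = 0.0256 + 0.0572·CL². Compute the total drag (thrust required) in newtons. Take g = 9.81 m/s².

Level flight ⇒ L = W = m·g = 10900 × 9.81 = 1.0693×10^5 N.
Dynamic pressure q = 0.5 × 0.414 × 126² = 3286 Pa.
CL = W/(q·S) = 1.0693×10^5 / (3286 × 60.6) = 0.5369.
CD = 0.0256 + 0.0572 × 0.5369² = 0.04209.
D = q·S·CD = 3286 × 60.6 × 0.04209 = 8382 N

D = 8380 N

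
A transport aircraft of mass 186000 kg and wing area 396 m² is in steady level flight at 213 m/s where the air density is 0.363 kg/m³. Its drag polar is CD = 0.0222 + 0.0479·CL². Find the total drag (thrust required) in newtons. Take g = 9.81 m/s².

D = 1.21×10^5 N

In steady level flight, lift balances weight: W = mg = 186000 × 9.81 = 1.8247×10^6 N.
q = ½ρv² = ½ × 0.363 × 213² = 8234 Pa.
Required CL = L/(qS) = 1.8247×10^6/(8234·396) = 0.5596.
CD = 0.0222 + 0.0479 × 0.5596² = 0.0372.
D = q·S·CD = 8234 × 396 × 0.0372 = 1.213×10^5 N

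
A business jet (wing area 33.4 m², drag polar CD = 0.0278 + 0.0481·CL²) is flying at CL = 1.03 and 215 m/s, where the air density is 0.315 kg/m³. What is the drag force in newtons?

D = 19200 N

CD = 0.0278 + 0.0481 × 1.03² = 0.07883
D = ½ρv²S·CD = ½ × 0.315 × 215² × 33.4 × 0.07883 = 19200 N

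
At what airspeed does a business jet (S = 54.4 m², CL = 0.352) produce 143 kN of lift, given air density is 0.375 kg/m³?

v = 200 m/s

L = ½ρv²S·CL ⇒ v = √(2L/(ρ·S·CL))
v = √(2 × 1.43×10^5 / (0.375 × 54.4 × 0.352)) = √39830 = 200 m/s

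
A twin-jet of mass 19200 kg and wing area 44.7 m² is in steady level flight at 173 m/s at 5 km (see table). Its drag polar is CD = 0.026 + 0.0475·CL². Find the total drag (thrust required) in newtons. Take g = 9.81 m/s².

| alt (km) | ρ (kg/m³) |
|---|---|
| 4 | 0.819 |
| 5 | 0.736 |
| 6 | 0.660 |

At 5 km, from the table: ρ = 0.736 kg/m³.
Weight W = mg = 19200 × 9.81 = 1.8835×10^5 N; in level flight L = W.
q = ½ρv² = ½ × 0.736 × 173² = 11010 Pa.
CL = 2W/(ρv²S) = 2×1.8835×10^5/(0.736×173²×44.7) = 0.3826.
CD = 0.026 + 0.0475 × 0.3826² = 0.03295.
D = q·S·CD = 11010 × 44.7 × 0.03295 = 16220 N

D = 16200 N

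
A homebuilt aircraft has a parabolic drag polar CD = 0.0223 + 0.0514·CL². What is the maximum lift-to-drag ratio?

(L/D)max = 14.8

For CD = CD0 + K·CL², (L/D)max occurs at CL* = √(CD0/K) and equals 1/(2√(K·CD0)).
(L/D)max = 1/(2√(0.0514 × 0.0223)) = 1/(2 × 0.03386) = 14.8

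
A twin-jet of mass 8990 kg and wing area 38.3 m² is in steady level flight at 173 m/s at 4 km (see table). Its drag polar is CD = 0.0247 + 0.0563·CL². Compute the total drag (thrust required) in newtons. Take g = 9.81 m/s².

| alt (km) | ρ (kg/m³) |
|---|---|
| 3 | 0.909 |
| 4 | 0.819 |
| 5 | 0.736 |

D = 12500 N

At 4 km, from the table: ρ = 0.819 kg/m³.
In steady level flight, lift balances weight: W = mg = 8990 × 9.81 = 88192 N.
Dynamic pressure q = 0.5 × 0.819 × 173² = 12260 Pa.
CL = 2W/(ρv²S) = 2×88192/(0.819×173²×38.3) = 0.1879.
CD = 0.0247 + 0.0563 × 0.1879² = 0.02669.
D = q·S·CD = 12260 × 38.3 × 0.02669 = 12530 N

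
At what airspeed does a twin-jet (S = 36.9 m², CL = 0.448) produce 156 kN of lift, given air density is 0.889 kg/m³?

L = ½ρv²S·CL ⇒ v = √(2L/(ρ·S·CL))
v = √(2 × 1.56×10^5 / (0.889 × 36.9 × 0.448)) = √21230 = 146 m/s

v = 146 m/s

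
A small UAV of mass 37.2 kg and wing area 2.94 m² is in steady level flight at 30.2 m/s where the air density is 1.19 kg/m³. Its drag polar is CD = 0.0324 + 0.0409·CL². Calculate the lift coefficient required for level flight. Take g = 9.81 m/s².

CL = 0.229

In steady level flight, lift balances weight: W = mg = 37.2 × 9.81 = 364.93 N.
Dynamic pressure q = 0.5 × 1.19 × 30.2² = 542.7 Pa.
CL = 2W/(ρv²S) = 2×364.93/(1.19×30.2²×2.94) = 0.2287.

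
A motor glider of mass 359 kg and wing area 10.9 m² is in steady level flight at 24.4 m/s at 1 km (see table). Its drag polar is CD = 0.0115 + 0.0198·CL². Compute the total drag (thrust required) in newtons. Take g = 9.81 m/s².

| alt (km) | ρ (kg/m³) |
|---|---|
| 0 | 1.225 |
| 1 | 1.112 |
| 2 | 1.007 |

At 1 km, from the table: ρ = 1.112 kg/m³.
Level flight ⇒ L = W = m·g = 359 × 9.81 = 3521.8 N.
q = ½ρv² = ½ × 1.112 × 24.4² = 331 Pa.
Required CL = L/(qS) = 3521.8/(331·10.9) = 0.9761.
CD = 0.0115 + 0.0198 × 0.9761² = 0.03036.
D = q·S·CD = 331 × 10.9 × 0.03036 = 109.6 N

D = 110 N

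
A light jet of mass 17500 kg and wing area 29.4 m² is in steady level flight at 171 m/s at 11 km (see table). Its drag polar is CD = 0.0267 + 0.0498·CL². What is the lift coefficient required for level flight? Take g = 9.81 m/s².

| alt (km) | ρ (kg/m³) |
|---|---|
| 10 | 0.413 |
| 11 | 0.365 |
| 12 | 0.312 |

CL = 1.09

At 11 km, from the table: ρ = 0.365 kg/m³.
In steady level flight, lift balances weight: W = mg = 17500 × 9.81 = 1.7168×10^5 N.
q = ½ρv² = ½ × 0.365 × 171² = 5336 Pa.
CL = W/(q·S) = 1.7168×10^5 / (5336 × 29.4) = 1.094.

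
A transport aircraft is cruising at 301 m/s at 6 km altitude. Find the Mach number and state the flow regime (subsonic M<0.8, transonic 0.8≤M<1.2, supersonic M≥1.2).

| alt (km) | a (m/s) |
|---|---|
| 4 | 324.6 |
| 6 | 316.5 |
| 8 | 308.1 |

At 6 km, from the table: a = 316.5 m/s.
M = v/a = 301 / 316.5 = 0.951
M = 0.951 → transonic.

M = 0.951 (transonic)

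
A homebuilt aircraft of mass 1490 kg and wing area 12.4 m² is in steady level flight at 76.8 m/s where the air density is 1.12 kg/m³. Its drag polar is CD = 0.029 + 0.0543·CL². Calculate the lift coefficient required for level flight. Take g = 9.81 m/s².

Weight W = mg = 1490 × 9.81 = 14617 N; in level flight L = W.
q = ½ρv² = ½ × 1.12 × 76.8² = 3303 Pa.
CL = 2W/(ρv²S) = 2×14617/(1.12×76.8²×12.4) = 0.3569.

CL = 0.357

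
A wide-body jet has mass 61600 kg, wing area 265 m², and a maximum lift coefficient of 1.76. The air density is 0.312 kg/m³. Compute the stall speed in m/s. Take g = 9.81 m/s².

At stall, lift equals weight: L = W = m·g = 61600 × 9.81 = 6.043×10^5 N.
V_stall = √(2W/(ρ·S·CL,max)) = √(2 × 6.043×10^5 / (0.312 × 265 × 1.76))
V_stall = √8306 = 91.1 m/s

V_stall = 91.1 m/s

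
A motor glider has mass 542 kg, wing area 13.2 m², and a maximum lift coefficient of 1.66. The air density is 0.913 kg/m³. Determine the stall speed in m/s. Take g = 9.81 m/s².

V_stall = 23.1 m/s

At stall, lift equals weight: L = W = m·g = 542 × 9.81 = 5317 N.
From L = ½ρV²S·CL,max = W: V_stall = √(2W/(ρSCL,max)) = √(2·5317/(0.913·13.2·1.66))
V_stall = √531.6 = 23.1 m/s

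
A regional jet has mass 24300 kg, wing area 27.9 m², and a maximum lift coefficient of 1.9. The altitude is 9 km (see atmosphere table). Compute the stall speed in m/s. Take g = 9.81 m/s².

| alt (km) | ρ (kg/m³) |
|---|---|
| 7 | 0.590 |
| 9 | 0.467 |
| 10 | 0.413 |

At 9 km, from the table: ρ = 0.467 kg/m³.
Stall occurs when L = W at CL,max. W = mg = 24300 × 9.81 = 2.384×10^5 N.
From L = ½ρV²S·CL,max = W: V_stall = √(2W/(ρSCL,max)) = √(2·2.384×10^5/(0.467·27.9·1.9))
V_stall = √19260 = 139 m/s

V_stall = 139 m/s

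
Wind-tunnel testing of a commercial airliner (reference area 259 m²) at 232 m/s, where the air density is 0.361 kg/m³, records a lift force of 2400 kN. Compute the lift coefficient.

From L = ½ρv²S·CL, rearranging gives CL = 2L/(ρv²S).
CL = 2 × 2.4×10^6 / (0.361 × 232² × 259) = 0.954

CL = 0.954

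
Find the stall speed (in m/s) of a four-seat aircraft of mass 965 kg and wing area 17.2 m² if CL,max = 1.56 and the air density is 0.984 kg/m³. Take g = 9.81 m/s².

Stall occurs when L = W at CL,max. W = mg = 965 × 9.81 = 9467 N.
From L = ½ρV²S·CL,max = W: V_stall = √(2W/(ρSCL,max)) = √(2·9467/(0.984·17.2·1.56))
V_stall = √717.1 = 26.8 m/s

V_stall = 26.8 m/s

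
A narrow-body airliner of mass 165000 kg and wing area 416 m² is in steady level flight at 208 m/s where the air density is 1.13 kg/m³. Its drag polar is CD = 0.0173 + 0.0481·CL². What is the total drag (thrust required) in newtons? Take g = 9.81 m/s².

Weight W = mg = 165000 × 9.81 = 1.6186×10^6 N; in level flight L = W.
Dynamic pressure q = 0.5 × 1.13 × 208² = 24440 Pa.
Required CL = L/(qS) = 1.6186×10^6/(24440·416) = 0.1592.
CD = 0.0173 + 0.0481 × 0.1592² = 0.01852.
D = q·S·CD = 24440 × 416 × 0.01852 = 1.883×10^5 N

D = 1.88×10^5 N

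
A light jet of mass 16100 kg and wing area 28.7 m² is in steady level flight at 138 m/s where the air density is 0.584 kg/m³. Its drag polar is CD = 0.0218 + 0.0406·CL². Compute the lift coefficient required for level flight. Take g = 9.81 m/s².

Weight W = mg = 16100 × 9.81 = 1.5794×10^5 N; in level flight L = W.
Dynamic pressure q = 0.5 × 0.584 × 138² = 5561 Pa.
CL = W/(q·S) = 1.5794×10^5 / (5561 × 28.7) = 0.9896.

CL = 0.99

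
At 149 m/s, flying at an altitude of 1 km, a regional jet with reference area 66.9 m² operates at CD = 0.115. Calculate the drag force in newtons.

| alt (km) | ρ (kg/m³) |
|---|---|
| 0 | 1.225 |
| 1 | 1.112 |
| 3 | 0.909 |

At 1 km, from the table: ρ = 1.112 kg/m³.
Dynamic pressure q = ½ρv² = ½ × 1.112 × 149² = 12340 Pa.
D = q·S·CD = 12340 × 66.9 × 0.115 = 95000 N ≈ 95 kN

D = 95000 N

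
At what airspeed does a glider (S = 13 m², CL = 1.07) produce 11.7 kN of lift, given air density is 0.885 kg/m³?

v = 43.6 m/s

L = ½ρv²S·CL ⇒ v = √(2L/(ρ·S·CL))
v = √(2 × 11700 / (0.885 × 13 × 1.07)) = √1901 = 43.6 m/s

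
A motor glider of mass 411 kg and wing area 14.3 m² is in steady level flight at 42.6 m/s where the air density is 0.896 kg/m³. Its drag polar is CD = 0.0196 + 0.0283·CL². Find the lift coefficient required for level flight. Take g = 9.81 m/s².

CL = 0.347

Level flight ⇒ L = W = m·g = 411 × 9.81 = 4031.9 N.
q = ½ρv² = ½ × 0.896 × 42.6² = 813 Pa.
Required CL = L/(qS) = 4031.9/(813·14.3) = 0.3468.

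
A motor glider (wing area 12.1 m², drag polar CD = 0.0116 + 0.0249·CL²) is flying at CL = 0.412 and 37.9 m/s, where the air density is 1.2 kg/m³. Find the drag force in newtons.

D = 165 N

CD = 0.0116 + 0.0249 × 0.412² = 0.01583
D = ½ρv²S·CD = ½ × 1.2 × 37.9² × 12.1 × 0.01583 = 165 N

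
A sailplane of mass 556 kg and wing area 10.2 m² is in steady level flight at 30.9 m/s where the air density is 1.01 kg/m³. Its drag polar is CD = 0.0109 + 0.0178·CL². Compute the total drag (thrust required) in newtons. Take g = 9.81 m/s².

In steady level flight, lift balances weight: W = mg = 556 × 9.81 = 5454.4 N.
q = ½ρv² = ½ × 1.01 × 30.9² = 482.2 Pa.
CL = W/(q·S) = 5454.4 / (482.2 × 10.2) = 1.109.
CD = 0.0109 + 0.0178 × 1.109² = 0.03279.
D = q·S·CD = 482.2 × 10.2 × 0.03279 = 161.3 N

D = 161 N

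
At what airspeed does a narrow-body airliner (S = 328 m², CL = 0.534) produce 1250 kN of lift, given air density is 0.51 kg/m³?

L = ½ρv²S·CL ⇒ v = √(2L/(ρ·S·CL))
v = √(2 × 1.25×10^6 / (0.51 × 328 × 0.534)) = √27990 = 167 m/s

v = 167 m/s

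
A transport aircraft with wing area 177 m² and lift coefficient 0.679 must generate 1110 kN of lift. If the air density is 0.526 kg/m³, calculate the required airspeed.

L = ½ρv²S·CL ⇒ v = √(2L/(ρ·S·CL))
v = √(2 × 1.11×10^6 / (0.526 × 177 × 0.679)) = √35120 = 187 m/s

v = 187 m/s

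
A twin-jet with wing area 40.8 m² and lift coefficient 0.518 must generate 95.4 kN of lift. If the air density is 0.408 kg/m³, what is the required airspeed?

v = 149 m/s

L = ½ρv²S·CL ⇒ v = √(2L/(ρ·S·CL))
v = √(2 × 95400 / (0.408 × 40.8 × 0.518)) = √22130 = 149 m/s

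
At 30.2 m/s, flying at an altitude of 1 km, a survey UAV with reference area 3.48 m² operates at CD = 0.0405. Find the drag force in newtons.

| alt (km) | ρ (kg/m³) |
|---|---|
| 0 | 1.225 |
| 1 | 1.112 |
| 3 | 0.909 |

At 1 km, from the table: ρ = 1.112 kg/m³.
Dynamic pressure q = ½ρv² = ½ × 1.112 × 30.2² = 507.1 Pa.
D = q·S·CD = 507.1 × 3.48 × 0.0405 = 71.5 N

D = 71.5 N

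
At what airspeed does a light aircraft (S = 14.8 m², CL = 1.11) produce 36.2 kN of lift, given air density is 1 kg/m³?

L = ½ρv²S·CL ⇒ v = √(2L/(ρ·S·CL))
v = √(2 × 36200 / (1 × 14.8 × 1.11)) = √4407 = 66.4 m/s

v = 66.4 m/s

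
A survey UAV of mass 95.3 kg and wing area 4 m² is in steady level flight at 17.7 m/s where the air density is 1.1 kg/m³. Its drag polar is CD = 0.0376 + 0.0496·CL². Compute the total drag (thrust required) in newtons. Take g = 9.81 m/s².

D = 88.8 N

Level flight ⇒ L = W = m·g = 95.3 × 9.81 = 934.89 N.
Dynamic pressure q = 0.5 × 1.1 × 17.7² = 172.3 Pa.
CL = 2W/(ρv²S) = 2×934.89/(1.1×17.7²×4) = 1.356.
CD = 0.0376 + 0.0496 × 1.356² = 0.1289.
D = q·S·CD = 172.3 × 4 × 0.1289 = 88.81 N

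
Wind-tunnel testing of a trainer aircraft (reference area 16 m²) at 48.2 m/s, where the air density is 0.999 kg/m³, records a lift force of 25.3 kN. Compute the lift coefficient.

From L = ½ρv²S·CL, rearranging gives CL = 2L/(ρv²S).
CL = 2 × 25300 / (0.999 × 48.2² × 16) = 1.36

CL = 1.36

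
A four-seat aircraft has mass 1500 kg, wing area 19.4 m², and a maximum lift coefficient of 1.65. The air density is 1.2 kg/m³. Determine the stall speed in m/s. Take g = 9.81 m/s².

Stall occurs when L = W at CL,max. W = mg = 1500 × 9.81 = 14720 N.
V_stall = √(2W/(ρ·S·CL,max)) = √(2 × 14720 / (1.2 × 19.4 × 1.65))
V_stall = √766.2 = 27.7 m/s

V_stall = 27.7 m/s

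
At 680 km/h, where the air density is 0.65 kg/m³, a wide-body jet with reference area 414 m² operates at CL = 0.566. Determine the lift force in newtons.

Convert speed: v = 680 km/h ÷ 3.6 = 188.9 m/s.
Dynamic pressure q = ½ρv² = ½ × 0.65 × 188.9² = 11600 Pa.
L = q·S·CL = 11600 × 414 × 0.566 = 2.72×10^6 N ≈ 2720 kN

L = 2.72×10^6 N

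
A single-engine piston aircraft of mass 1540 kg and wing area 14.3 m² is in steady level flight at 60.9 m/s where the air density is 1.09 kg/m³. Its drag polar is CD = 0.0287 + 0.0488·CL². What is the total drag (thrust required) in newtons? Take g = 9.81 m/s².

Weight W = mg = 1540 × 9.81 = 15107 N; in level flight L = W.
q = ½ρv² = ½ × 1.09 × 60.9² = 2021 Pa.
CL = 2W/(ρv²S) = 2×15107/(1.09×60.9²×14.3) = 0.5227.
CD = 0.0287 + 0.0488 × 0.5227² = 0.04203.
D = q·S·CD = 2021 × 14.3 × 0.04203 = 1215 N

D = 1210 N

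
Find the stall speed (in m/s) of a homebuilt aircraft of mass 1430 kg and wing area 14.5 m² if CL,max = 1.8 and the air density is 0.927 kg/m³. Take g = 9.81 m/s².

Weight W = mg = 1430 × 9.81 = 14030 N.
V_stall = √(2W/(ρ·S·CL,max)) = √(2 × 14030 / (0.927 × 14.5 × 1.8))
V_stall = √1160 = 34.1 m/s

V_stall = 34.1 m/s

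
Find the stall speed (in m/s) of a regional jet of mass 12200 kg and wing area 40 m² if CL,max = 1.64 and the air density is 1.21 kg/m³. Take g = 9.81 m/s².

V_stall = 54.9 m/s

At stall, lift equals weight: L = W = m·g = 12200 × 9.81 = 1.197×10^5 N.
V_stall = √(2W/(ρ·S·CL,max)) = √(2 × 1.197×10^5 / (1.21 × 40 × 1.64))
V_stall = √3016 = 54.9 m/s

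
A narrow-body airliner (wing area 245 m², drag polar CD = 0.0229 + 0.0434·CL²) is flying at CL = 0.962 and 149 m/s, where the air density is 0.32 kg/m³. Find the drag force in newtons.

CD = 0.0229 + 0.0434 × 0.962² = 0.06306
D = ½ρv²S·CD = ½ × 0.32 × 149² × 245 × 0.06306 = 54900 N

D = 54900 N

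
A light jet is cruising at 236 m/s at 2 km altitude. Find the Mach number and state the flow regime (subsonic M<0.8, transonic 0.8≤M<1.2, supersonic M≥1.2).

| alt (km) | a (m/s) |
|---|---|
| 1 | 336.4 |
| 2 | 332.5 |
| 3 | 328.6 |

M = 0.71 (subsonic)

At 2 km, from the table: a = 332.5 m/s.
M = v/a = 236 / 332.5 = 0.71
M = 0.71 → subsonic.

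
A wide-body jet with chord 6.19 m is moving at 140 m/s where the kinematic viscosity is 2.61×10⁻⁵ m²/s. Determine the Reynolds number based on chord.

Re = v·c/ν = 140 × 6.19 / (2.61×10⁻⁵) = 3.32×10^7

Re = 3.32×10^7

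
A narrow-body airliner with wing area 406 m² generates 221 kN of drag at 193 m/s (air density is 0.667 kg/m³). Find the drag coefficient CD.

From D = ½ρv²S·CD, rearranging gives CD = 2D/(ρv²S).
CD = 2 × 2.21×10^5 / (0.667 × 193² × 406) = 0.0438

CD = 0.0438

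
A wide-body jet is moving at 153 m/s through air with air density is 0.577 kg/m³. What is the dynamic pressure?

q = ½ρv² = ½ × 0.577 × 153² = 6750 Pa

q = 6750 Pa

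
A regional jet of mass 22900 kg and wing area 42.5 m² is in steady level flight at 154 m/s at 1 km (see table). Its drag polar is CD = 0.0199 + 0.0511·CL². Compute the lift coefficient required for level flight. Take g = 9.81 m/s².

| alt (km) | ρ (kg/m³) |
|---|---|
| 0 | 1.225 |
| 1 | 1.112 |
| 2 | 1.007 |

CL = 0.401

At 1 km, from the table: ρ = 1.112 kg/m³.
Level flight ⇒ L = W = m·g = 22900 × 9.81 = 2.2465×10^5 N.
q = ½ρv² = ½ × 1.112 × 154² = 13190 Pa.
Required CL = L/(qS) = 2.2465×10^5/(13190·42.5) = 0.4009.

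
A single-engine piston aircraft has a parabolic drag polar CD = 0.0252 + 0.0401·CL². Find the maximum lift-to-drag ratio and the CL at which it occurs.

For CD = CD0 + K·CL², (L/D)max occurs at CL* = √(CD0/K) and equals 1/(2√(K·CD0)).
(L/D)max = 1/(2√(0.0401 × 0.0252)) = 1/(2 × 0.03179) = 15.7
CL* = √(0.0252/0.0401) = 0.793

(L/D)max = 15.7, at CL = 0.793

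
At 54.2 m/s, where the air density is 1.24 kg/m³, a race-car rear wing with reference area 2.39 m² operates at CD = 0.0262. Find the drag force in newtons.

D = ½ρv²S·CD = ½ × 1.24 × 54.2² × 2.39 × 0.0262 = 114 N

D = 114 N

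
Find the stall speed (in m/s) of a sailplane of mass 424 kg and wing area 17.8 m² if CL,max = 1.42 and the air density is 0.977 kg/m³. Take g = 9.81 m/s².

Stall occurs when L = W at CL,max. W = mg = 424 × 9.81 = 4159 N.
From L = ½ρV²S·CL,max = W: V_stall = √(2W/(ρSCL,max)) = √(2·4159/(0.977·17.8·1.42))
V_stall = √336.9 = 18.4 m/s

V_stall = 18.4 m/s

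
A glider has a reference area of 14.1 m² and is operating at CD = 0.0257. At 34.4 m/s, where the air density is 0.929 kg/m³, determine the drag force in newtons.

Dynamic pressure q = ½ρv² = ½ × 0.929 × 34.4² = 549.7 Pa.
D = q·S·CD = 549.7 × 14.1 × 0.0257 = 199 N

D = 199 N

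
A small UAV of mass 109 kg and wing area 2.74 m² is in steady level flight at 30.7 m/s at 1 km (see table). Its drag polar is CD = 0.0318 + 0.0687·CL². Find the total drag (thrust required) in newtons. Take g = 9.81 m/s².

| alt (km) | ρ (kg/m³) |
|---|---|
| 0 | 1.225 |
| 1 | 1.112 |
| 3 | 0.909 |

D = 100 N

At 1 km, from the table: ρ = 1.112 kg/m³.
Weight W = mg = 109 × 9.81 = 1069.3 N; in level flight L = W.
q = ½ρv² = ½ × 1.112 × 30.7² = 524 Pa.
CL = 2W/(ρv²S) = 2×1069.3/(1.112×30.7²×2.74) = 0.7447.
CD = 0.0318 + 0.0687 × 0.7447² = 0.0699.
D = q·S·CD = 524 × 2.74 × 0.0699 = 100.4 N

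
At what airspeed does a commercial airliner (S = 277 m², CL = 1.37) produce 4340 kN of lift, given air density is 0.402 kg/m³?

L = ½ρv²S·CL ⇒ v = √(2L/(ρ·S·CL))
v = √(2 × 4.34×10^6 / (0.402 × 277 × 1.37)) = √56900 = 239 m/s

v = 239 m/s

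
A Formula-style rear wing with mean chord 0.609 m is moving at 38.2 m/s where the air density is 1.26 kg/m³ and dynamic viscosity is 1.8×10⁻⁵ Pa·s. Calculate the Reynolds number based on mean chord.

Re = ρ·v·c/μ = 1.26 × 38.2 × 0.609 / (1.8×10⁻⁵) = 1.63×10^6

Re = 1.63×10^6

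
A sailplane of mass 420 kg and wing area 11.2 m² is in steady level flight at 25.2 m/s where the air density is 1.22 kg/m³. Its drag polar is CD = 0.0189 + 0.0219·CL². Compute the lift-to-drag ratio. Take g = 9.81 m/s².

L/D = 24.6

Weight W = mg = 420 × 9.81 = 4120.2 N; in level flight L = W.
Dynamic pressure q = 0.5 × 1.22 × 25.2² = 387.4 Pa.
Required CL = L/(qS) = 4120.2/(387.4·11.2) = 0.9497.
CD = 0.0189 + 0.0219 × 0.9497² = 0.03865.
L/D = CL/CD = 0.9497 / 0.03865 = 24.6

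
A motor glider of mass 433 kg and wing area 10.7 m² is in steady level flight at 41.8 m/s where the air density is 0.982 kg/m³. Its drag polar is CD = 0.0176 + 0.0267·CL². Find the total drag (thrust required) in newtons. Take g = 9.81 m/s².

Weight W = mg = 433 × 9.81 = 4247.7 N; in level flight L = W.
q = ½ρv² = ½ × 0.982 × 41.8² = 857.9 Pa.
CL = W/(q·S) = 4247.7 / (857.9 × 10.7) = 0.4627.
CD = 0.0176 + 0.0267 × 0.4627² = 0.02332.
D = q·S·CD = 857.9 × 10.7 × 0.02332 = 214 N

D = 214 N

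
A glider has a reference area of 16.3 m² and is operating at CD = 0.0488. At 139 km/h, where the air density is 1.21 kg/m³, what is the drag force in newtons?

Convert speed: v = 139 km/h ÷ 3.6 = 38.61 m/s.
Dynamic pressure q = ½ρv² = ½ × 1.21 × 38.61² = 901.9 Pa.
D = q·S·CD = 901.9 × 16.3 × 0.0488 = 717 N

D = 717 N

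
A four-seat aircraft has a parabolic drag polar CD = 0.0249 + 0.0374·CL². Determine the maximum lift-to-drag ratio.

For CD = CD0 + K·CL², (L/D)max occurs at CL* = √(CD0/K) and equals 1/(2√(K·CD0)).
(L/D)max = 1/(2√(0.0374 × 0.0249)) = 1/(2 × 0.03052) = 16.4

(L/D)max = 16.4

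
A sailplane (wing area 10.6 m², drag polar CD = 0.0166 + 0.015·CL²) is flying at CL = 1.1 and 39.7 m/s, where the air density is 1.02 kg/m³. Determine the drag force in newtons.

D = 296 N

CD = 0.0166 + 0.015 × 1.1² = 0.03475
D = ½ρv²S·CD = ½ × 1.02 × 39.7² × 10.6 × 0.03475 = 296 N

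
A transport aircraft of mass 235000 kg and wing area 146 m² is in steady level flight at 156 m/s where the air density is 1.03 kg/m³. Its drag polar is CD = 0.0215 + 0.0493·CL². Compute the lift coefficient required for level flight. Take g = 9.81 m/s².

CL = 1.26

Weight W = mg = 235000 × 9.81 = 2.3054×10^6 N; in level flight L = W.
q = ½ρv² = ½ × 1.03 × 156² = 12530 Pa.
CL = W/(q·S) = 2.3054×10^6 / (12530 × 146) = 1.26.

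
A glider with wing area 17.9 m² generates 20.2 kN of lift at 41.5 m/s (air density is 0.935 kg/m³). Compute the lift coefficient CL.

CL = 1.4

From L = ½ρv²S·CL, rearranging gives CL = 2L/(ρv²S).
CL = 2 × 20200 / (0.935 × 41.5² × 17.9) = 1.4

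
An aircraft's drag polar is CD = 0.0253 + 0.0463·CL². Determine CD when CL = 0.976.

CD = 0.0694

CD = 0.0253 + 0.0463 × 0.976² = 0.0253 + 0.0441 = 0.0694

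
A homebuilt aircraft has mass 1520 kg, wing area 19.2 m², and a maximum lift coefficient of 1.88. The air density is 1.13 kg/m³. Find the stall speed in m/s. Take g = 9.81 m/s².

V_stall = 27 m/s

At stall, lift equals weight: L = W = m·g = 1520 × 9.81 = 14910 N.
From L = ½ρV²S·CL,max = W: V_stall = √(2W/(ρSCL,max)) = √(2·14910/(1.13·19.2·1.88))
V_stall = √731.1 = 27 m/s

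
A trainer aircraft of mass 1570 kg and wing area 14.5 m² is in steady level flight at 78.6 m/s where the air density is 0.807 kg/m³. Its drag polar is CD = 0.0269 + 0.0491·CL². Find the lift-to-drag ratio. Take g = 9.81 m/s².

Level flight ⇒ L = W = m·g = 1570 × 9.81 = 15402 N.
Dynamic pressure q = 0.5 × 0.807 × 78.6² = 2493 Pa.
Required CL = L/(qS) = 15402/(2493·14.5) = 0.4261.
CD = 0.0269 + 0.0491 × 0.4261² = 0.03581.
L/D = CL/CD = 0.4261 / 0.03581 = 11.9

L/D = 11.9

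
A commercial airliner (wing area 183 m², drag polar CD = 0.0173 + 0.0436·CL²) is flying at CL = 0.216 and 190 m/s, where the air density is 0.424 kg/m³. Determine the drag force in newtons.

D = 27100 N

CD = 0.0173 + 0.0436 × 0.216² = 0.01933
D = ½ρv²S·CD = ½ × 0.424 × 190² × 183 × 0.01933 = 27100 N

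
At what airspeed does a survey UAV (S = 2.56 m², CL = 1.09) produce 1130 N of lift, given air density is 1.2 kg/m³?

v = 26 m/s

L = ½ρv²S·CL ⇒ v = √(2L/(ρ·S·CL))
v = √(2 × 1130 / (1.2 × 2.56 × 1.09)) = √674.9 = 26 m/s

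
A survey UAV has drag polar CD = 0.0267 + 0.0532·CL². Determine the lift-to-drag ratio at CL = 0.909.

CD = 0.0267 + 0.0532 × 0.909² = 0.07066
L/D = CL/CD = 0.909 / 0.07066 = 12.9

L/D = 12.9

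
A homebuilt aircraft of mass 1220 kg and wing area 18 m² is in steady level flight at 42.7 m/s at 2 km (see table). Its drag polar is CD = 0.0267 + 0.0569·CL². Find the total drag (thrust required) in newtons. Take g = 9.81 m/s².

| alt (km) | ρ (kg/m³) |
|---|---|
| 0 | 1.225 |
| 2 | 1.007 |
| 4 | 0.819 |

D = 934 N

At 2 km, from the table: ρ = 1.007 kg/m³.
Weight W = mg = 1220 × 9.81 = 11968 N; in level flight L = W.
Dynamic pressure q = 0.5 × 1.007 × 42.7² = 918 Pa.
CL = W/(q·S) = 11968 / (918 × 18) = 0.7243.
CD = 0.0267 + 0.0569 × 0.7243² = 0.05655.
D = q·S·CD = 918 × 18 × 0.05655 = 934.4 N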